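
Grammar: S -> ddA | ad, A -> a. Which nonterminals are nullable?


A nonterminal is nullable iff some alternative derives ε (directly, or every symbol in it is nullable)
Nullable: {}


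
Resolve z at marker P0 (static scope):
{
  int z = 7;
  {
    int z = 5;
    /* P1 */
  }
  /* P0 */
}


z declared in the same block as P0
z = 7


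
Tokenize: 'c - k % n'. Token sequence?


Scan left to right, longest-match per lexeme
Tokens: ID(c), OP(-), ID(k), OP(%), ID(n)


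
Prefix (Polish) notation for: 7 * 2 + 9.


left-to-right (same/higher precedence on left): tree is (+ (* 7 2) 9)
Prefix: + * 7 2 9


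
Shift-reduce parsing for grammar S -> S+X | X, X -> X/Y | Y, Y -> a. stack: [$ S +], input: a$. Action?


no handle ('S+' is not any RHS); shift 'a'
Action: shift


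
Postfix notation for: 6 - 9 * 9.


* has higher precedence, evaluate 9*9 first
Postfix: 6 9 9 * -


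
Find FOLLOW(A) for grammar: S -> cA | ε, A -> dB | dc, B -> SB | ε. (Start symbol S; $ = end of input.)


$ ∈ FOLLOW(S). For each A -> αBβ: add FIRST(β)\{ε} to FOLLOW(B); if β nullable, add FOLLOW(A).
FOLLOW(A) = {$, c}


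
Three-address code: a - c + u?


Break into single-operator statements:
t1 = a - c
t2 = t1 + u


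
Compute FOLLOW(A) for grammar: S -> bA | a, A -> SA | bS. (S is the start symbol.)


$ ∈ FOLLOW(S). For each A -> αBβ: add FIRST(β)\{ε} to FOLLOW(B); if β nullable, add FOLLOW(A).
FOLLOW(A) = {$, a, b}


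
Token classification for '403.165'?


Pattern: digits with a decimal point
Type: FLOAT_LITERAL


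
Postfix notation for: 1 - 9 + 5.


Left to right (same or higher precedence on left)
Postfix: 1 9 - 5 +


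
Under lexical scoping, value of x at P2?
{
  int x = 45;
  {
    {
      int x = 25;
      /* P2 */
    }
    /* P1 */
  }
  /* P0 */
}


x declared in the same block as P2
x = 25


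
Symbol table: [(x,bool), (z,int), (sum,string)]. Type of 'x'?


Lookup 'x' → type bool


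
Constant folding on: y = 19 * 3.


19 * 3 = 57 at compile time
Optimized: y = 57


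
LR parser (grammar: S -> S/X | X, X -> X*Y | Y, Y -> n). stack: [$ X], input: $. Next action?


lookahead ∉ {*} so X won't extend; reduce S -> X
Action: reduce (S -> X)


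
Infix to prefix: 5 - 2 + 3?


left-to-right (same/higher precedence on left): tree is (+ (- 5 2) 3)
Prefix: + - 5 2 3


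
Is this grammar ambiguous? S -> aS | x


right-linear, alternatives start with distinct terminals 'a' vs 'x': unique leftmost derivation
Unambiguous


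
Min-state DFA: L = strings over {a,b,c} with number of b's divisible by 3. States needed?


Track (count of b) mod 3: states 0..2, accept at 0
Minimal DFA: 3 states


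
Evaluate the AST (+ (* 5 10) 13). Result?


Evaluate inner: (* 5 10) = 50
Evaluate root: (+ 50 13) = 63
Result: 63


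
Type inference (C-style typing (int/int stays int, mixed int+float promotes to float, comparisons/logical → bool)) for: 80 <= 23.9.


Operand types: int <= float
Rule: comparison yields bool
Result type: bool


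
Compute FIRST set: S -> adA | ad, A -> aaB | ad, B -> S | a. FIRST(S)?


Per alternative of S: FIRST(adA) = {a}; FIRST(ad) = {a}
FIRST(S) = {a}


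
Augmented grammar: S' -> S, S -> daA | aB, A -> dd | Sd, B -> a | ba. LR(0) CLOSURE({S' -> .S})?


Start: S' -> .S
For each item with dot before a nonterminal B, add B -> .γ for every B-production
Closure: [S' -> .S, S -> .daA, S -> .aB]


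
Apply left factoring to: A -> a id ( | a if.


Common prefix: 'a'
Factored: A -> a A', A' -> id ( | if


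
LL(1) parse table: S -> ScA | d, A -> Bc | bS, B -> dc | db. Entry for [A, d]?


For [A, d]: 'd' ∈ FIRST(Bc)
Entry: A -> Bc


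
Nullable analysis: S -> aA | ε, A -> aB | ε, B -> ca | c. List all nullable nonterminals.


A nonterminal is nullable iff some alternative derives ε (directly, or every symbol in it is nullable)
Nullable: {A, S}


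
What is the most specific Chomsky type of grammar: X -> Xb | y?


Left-linear: every RHS is a terminal or one nonterminal followed by a terminal
Classification: Type 3 (Regular)


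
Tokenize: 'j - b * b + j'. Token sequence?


Scan left to right, longest-match per lexeme
Tokens: ID(j), OP(-), ID(b), OP(*), ID(b), OP(+), ID(j)


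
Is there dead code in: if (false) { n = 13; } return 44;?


condition is constant false, so the whole block is unreachable
Dead: 'if (false) { n = 13; }'


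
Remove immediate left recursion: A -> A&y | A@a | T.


Left-recursive alternatives: A&y, A@a; non-recursive: T
Introduce A': A -> TA', A' -> &yA' | @aA' | ε


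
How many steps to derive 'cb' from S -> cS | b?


Derivation: S => cS => cb
Steps: 2


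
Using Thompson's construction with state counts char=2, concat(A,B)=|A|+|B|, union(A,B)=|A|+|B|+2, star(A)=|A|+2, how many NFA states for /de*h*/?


Syntax tree has 3 char leaf(s), 0 union(s), 2 star(s)
chars contribute 3×2 = 6; each union adds +2; each star adds +2
Total: 6 + 0 + 4 = 10 states


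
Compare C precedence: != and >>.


'>>' is shift (level 8); '!=' is equality (level 6)
Higher level binds tighter
'>>' has higher precedence than '!='


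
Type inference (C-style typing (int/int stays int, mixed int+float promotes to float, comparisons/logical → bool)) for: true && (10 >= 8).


Operand types: bool && bool
Rule: logical operators take bool operands and yield bool
Result type: bool


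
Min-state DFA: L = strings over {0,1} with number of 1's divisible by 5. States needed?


Track (count of 1) mod 5: states 0..4, accept at 0
Minimal DFA: 5 states


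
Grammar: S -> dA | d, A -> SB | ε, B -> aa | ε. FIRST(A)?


Per alternative of A: FIRST(SB) = {d}; FIRST(ε) = {ε}
FIRST(A) = {d, ε}


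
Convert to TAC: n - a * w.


Break into single-operator statements:
t1 = a * w
t2 = n - t1


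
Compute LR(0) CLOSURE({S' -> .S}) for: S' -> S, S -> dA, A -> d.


Start: S' -> .S
For each item with dot before a nonterminal B, add B -> .γ for every B-production
Closure: [S' -> .S, S -> .dA]


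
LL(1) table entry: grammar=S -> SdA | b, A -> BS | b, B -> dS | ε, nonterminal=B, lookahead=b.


For [B, b]: ε is nullable and 'b' ∈ FOLLOW(B)
Entry: B -> ε


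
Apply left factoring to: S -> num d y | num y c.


Common prefix: 'num'
Factored: S -> num S', S' -> d y | y c


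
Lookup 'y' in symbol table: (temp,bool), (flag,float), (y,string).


Lookup 'y' → type string


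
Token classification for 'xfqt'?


Pattern: letter/underscore followed by alphanumerics, not a keyword
Type: IDENTIFIER


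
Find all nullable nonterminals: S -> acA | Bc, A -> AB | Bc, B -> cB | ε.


A nonterminal is nullable iff some alternative derives ε (directly, or every symbol in it is nullable)
Nullable: {B}


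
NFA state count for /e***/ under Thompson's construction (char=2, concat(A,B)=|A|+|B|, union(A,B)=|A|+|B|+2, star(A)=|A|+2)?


Syntax tree has 1 char leaf(s), 0 union(s), 3 star(s)
chars contribute 1×2 = 2; each union adds +2; each star adds +2
Total: 2 + 0 + 6 = 8 states


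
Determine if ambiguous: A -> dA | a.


right-linear, alternatives start with distinct terminals 'd' vs 'a': unique leftmost derivation
Unambiguous


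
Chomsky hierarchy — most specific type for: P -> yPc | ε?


Single nonterminal LHS, but y^n c^n is not regular
Classification: Type 2 (Context-Free)


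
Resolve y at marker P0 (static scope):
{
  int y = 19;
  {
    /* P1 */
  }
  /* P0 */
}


y declared in the same block as P0
y = 19


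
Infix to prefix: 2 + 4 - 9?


left-to-right (same/higher precedence on left): tree is (- (+ 2 4) 9)
Prefix: - + 2 4 9


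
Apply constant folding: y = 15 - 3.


15 - 3 = 12 at compile time
Optimized: y = 12


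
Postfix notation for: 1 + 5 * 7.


* has higher precedence, evaluate 5*7 first
Postfix: 1 5 7 * +


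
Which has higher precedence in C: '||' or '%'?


'%' is multiplicative (level 10); '||' is logical OR (level 1)
Higher level binds tighter
'%' has higher precedence than '||'


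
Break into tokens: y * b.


Scan left to right, longest-match per lexeme
Tokens: ID(y), OP(*), ID(b)


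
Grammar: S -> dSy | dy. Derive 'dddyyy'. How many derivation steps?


Derivation: S => dSy => ddSyy => dddyyy
Steps: 3


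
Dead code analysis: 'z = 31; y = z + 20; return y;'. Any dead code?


z is read by y's definition; y is returned
No dead code


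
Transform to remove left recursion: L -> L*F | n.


Left-recursive alternatives: L*F; non-recursive: n
Introduce L': L -> nL', L' -> *FL' | ε


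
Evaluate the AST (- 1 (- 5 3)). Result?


Evaluate inner: (- 5 3) = 2
Evaluate root: (- 1 2) = -1
Result: -1


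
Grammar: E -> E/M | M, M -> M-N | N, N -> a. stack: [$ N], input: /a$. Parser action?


'N' (not preceded by M-) is the handle for M -> N
Action: reduce (M -> N)


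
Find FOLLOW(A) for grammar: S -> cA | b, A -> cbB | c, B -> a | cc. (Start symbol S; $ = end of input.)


$ ∈ FOLLOW(S). For each A -> αBβ: add FIRST(β)\{ε} to FOLLOW(B); if β nullable, add FOLLOW(A).
FOLLOW(A) = {$}


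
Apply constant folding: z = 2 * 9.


2 * 9 = 18 at compile time
Optimized: z = 18


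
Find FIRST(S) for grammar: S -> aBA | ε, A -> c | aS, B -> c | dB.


Per alternative of S: FIRST(aBA) = {a}; FIRST(ε) = {ε}
FIRST(S) = {a, ε}


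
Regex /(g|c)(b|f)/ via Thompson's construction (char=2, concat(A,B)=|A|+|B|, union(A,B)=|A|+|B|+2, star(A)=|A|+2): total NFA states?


Syntax tree has 4 char leaf(s), 2 union(s), 0 star(s)
chars contribute 4×2 = 8; each union adds +2; each star adds +2
Total: 8 + 4 + 0 = 12 states


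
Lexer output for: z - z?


Scan left to right, longest-match per lexeme
Tokens: ID(z), OP(-), ID(z)


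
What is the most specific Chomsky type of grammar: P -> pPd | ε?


Single nonterminal LHS, but p^n d^n is not regular
Classification: Type 2 (Context-Free)


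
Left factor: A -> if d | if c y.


Common prefix: 'if'
Factored: A -> if A', A' -> d | c y


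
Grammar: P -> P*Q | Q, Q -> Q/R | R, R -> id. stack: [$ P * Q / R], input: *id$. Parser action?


handle 'Q/R' on top
Action: reduce (Q -> Q/R)


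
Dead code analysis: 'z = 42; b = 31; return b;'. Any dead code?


z is assigned but never read
Dead: 'z = 42'


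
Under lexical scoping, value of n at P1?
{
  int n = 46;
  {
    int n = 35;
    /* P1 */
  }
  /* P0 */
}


n declared in the same block as P1
n = 35


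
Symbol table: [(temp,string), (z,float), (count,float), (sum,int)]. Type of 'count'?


Lookup 'count' → type float


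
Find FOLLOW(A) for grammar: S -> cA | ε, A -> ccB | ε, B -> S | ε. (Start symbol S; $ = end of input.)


$ ∈ FOLLOW(S). For each A -> αBβ: add FIRST(β)\{ε} to FOLLOW(B); if β nullable, add FOLLOW(A).
FOLLOW(A) = {$}


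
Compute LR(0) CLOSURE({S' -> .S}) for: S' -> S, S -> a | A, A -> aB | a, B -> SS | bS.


Start: S' -> .S
For each item with dot before a nonterminal B, add B -> .γ for every B-production
Closure: [S' -> .S, S -> .a, S -> .A, A -> .aB, A -> .a]


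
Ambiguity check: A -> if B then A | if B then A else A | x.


dangling else: 'if B then if B then x else x' parses two ways
Ambiguous


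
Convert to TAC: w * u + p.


Break into single-operator statements:
t1 = w * u
t2 = t1 + p


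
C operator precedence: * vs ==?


'*' is multiplicative (level 10); '==' is equality (level 6)
Higher level binds tighter
'*' has higher precedence than '=='


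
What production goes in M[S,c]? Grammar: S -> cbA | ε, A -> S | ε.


For [S, c]: 'c' ∈ FIRST(cbA)
Entry: S -> cbA


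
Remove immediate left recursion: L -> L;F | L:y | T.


Left-recursive alternatives: L;F, L:y; non-recursive: T
Introduce L': L -> TL', L' -> ;FL' | :yL' | ε


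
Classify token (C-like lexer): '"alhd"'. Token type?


Pattern: double-quoted sequence
Type: STRING_LITERAL


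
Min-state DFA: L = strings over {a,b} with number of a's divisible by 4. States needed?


Track (count of a) mod 4: states 0..3, accept at 0
Minimal DFA: 4 states


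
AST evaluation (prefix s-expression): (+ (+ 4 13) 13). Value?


Evaluate inner: (+ 4 13) = 17
Evaluate root: (+ 17 13) = 30
Result: 30


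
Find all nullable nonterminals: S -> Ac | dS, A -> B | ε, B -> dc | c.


A nonterminal is nullable iff some alternative derives ε (directly, or every symbol in it is nullable)
Nullable: {A}


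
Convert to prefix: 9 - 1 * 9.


'*' binds tighter: tree is (- 9 (* 1 9))
Prefix: - 9 * 1 9


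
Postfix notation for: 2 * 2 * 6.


Left to right (same or higher precedence on left)
Postfix: 2 2 * 6 *


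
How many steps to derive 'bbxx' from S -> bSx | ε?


Derivation: S => bSx => bbSxx => bbxx
Steps: 3


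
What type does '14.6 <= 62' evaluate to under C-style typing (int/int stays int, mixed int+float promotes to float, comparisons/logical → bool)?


Operand types: float <= int
Rule: comparison yields bool
Result type: bool


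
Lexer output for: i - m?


Scan left to right, longest-match per lexeme
Tokens: ID(i), OP(-), ID(m)


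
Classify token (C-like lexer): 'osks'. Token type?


Pattern: letter/underscore followed by alphanumerics, not a keyword
Type: IDENTIFIER


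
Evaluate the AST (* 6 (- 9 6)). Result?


Evaluate inner: (- 9 6) = 3
Evaluate root: (* 6 3) = 18
Result: 18


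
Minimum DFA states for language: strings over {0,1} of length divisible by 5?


Track length mod 5: states 0..4, accept at 0
Minimal DFA: 5 states


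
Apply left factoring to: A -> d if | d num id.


Common prefix: 'd'
Factored: A -> d A', A' -> if | num id


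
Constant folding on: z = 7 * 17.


7 * 17 = 119 at compile time
Optimized: z = 119


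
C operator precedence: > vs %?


'%' is multiplicative (level 10); '>' is relational (level 7)
Higher level binds tighter
'%' has higher precedence than '>'


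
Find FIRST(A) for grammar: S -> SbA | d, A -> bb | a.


Per alternative of A: FIRST(bb) = {b}; FIRST(a) = {a}
FIRST(A) = {a, b}


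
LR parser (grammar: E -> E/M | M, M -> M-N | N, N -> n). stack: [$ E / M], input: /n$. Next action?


handle 'E/M' on top; lookahead ∈ FOLLOW(E) = {/, $}
Action: reduce (E -> E/M)


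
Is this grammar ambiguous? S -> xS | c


right-linear, alternatives start with distinct terminals 'x' vs 'c': unique leftmost derivation
Unambiguous


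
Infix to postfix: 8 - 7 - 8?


Left to right (same or higher precedence on left)
Postfix: 8 7 - 8 -


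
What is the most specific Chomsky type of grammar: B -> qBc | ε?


Single nonterminal LHS, but q^n c^n is not regular
Classification: Type 2 (Context-Free)


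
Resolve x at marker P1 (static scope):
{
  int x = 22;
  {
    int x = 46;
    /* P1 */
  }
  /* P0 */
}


x declared in the same block as P1
x = 46


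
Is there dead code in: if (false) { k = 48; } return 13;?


condition is constant false, so the whole block is unreachable
Dead: 'if (false) { k = 48; }'


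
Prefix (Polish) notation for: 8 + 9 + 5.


left-to-right (same/higher precedence on left): tree is (+ (+ 8 9) 5)
Prefix: + + 8 9 5


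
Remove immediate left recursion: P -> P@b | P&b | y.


Left-recursive alternatives: P@b, P&b; non-recursive: y
Introduce P': P -> yP', P' -> @bP' | &bP' | ε


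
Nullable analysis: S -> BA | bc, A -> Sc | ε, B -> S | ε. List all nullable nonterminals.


A nonterminal is nullable iff some alternative derives ε (directly, or every symbol in it is nullable)
Nullable: {A, B, S}


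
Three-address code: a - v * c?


Break into single-operator statements:
t1 = v * c
t2 = a - t1


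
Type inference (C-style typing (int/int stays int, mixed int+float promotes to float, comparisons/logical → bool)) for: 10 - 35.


Operand types: int - int
Rule: mixed int/float promotes to float; int/int stays int
Result type: int


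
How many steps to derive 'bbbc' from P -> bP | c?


Derivation: P => bP => bbP => bbbP => bbbc
Steps: 4


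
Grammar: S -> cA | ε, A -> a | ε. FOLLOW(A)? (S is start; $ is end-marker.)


$ ∈ FOLLOW(S). For each A -> αBβ: add FIRST(β)\{ε} to FOLLOW(B); if β nullable, add FOLLOW(A).
FOLLOW(A) = {$}


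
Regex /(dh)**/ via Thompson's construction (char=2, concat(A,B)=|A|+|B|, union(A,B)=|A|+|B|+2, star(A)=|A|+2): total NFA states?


Syntax tree has 2 char leaf(s), 0 union(s), 2 star(s)
chars contribute 2×2 = 4; each union adds +2; each star adds +2
Total: 4 + 0 + 4 = 8 states


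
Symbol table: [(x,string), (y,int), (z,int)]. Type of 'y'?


Lookup 'y' → type int


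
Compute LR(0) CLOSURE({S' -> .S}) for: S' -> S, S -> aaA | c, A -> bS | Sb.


Start: S' -> .S
For each item with dot before a nonterminal B, add B -> .γ for every B-production
Closure: [S' -> .S, S -> .aaA, S -> .c]


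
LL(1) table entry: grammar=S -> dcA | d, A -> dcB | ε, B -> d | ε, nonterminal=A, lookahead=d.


For [A, d]: 'd' ∈ FIRST(dcB)
Entry: A -> dcB


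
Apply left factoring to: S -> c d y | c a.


Common prefix: 'c'
Factored: S -> c S', S' -> d y | a


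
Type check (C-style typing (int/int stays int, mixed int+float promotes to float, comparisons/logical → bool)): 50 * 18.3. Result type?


Operand types: int * float
Rule: mixed int/float promotes to float; int/int stays int
Result type: float


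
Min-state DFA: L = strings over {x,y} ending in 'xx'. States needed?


Track the longest suffix of input matching a prefix of 'xx': 3 classes (prefixes of length 0..2)
Minimal DFA: 3 states


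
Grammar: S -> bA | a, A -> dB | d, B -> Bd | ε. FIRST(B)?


Per alternative of B: FIRST(Bd) = {d}; FIRST(ε) = {ε}
FIRST(B) = {d, ε}


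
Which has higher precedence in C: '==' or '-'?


'-' is additive (level 9); '==' is equality (level 6)
Higher level binds tighter
'-' has higher precedence than '=='


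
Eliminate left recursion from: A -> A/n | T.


Left-recursive alternatives: A/n; non-recursive: T
Introduce A': A -> TA', A' -> /nA' | ε


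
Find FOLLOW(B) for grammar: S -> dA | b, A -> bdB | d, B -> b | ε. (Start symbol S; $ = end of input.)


$ ∈ FOLLOW(S). For each A -> αBβ: add FIRST(β)\{ε} to FOLLOW(B); if β nullable, add FOLLOW(A).
FOLLOW(B) = {$}


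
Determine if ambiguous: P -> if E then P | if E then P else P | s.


dangling else: 'if E then if E then s else s' parses two ways
Ambiguous


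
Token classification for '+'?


Pattern: operator symbol
Type: OPERATOR


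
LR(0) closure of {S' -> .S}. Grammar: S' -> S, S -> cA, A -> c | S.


Start: S' -> .S
For each item with dot before a nonterminal B, add B -> .γ for every B-production
Closure: [S' -> .S, S -> .cA]


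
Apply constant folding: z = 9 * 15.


9 * 15 = 135 at compile time
Optimized: z = 135


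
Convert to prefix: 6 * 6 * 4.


left-to-right (same/higher precedence on left): tree is (* (* 6 6) 4)
Prefix: * * 6 6 4


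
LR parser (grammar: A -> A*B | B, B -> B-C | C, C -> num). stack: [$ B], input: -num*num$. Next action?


shift '-' to continue B -> B-C
Action: shift


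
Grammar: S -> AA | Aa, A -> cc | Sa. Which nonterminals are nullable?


A nonterminal is nullable iff some alternative derives ε (directly, or every symbol in it is nullable)
Nullable: {}


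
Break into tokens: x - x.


Scan left to right, longest-match per lexeme
Tokens: ID(x), OP(-), ID(x)


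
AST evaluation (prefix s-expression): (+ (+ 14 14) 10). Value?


Evaluate inner: (+ 14 14) = 28
Evaluate root: (+ 28 10) = 38
Result: 38


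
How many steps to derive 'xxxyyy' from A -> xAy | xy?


Derivation: A => xAy => xxAyy => xxxyyy
Steps: 3


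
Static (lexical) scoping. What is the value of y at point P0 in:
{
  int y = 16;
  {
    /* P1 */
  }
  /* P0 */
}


y declared in the same block as P0
y = 16


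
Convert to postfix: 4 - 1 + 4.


Left to right (same or higher precedence on left)
Postfix: 4 1 - 4 +


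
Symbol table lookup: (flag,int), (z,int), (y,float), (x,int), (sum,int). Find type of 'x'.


Lookup 'x' → type int


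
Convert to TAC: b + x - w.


Break into single-operator statements:
t1 = b + x
t2 = t1 - w


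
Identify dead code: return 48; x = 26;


statement follows a return and is unreachable
Dead: 'x = 26'


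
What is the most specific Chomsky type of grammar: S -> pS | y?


Right-linear: every RHS is a terminal or a terminal followed by one nonterminal
Classification: Type 3 (Regular)


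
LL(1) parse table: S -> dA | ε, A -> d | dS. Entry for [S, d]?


For [S, d]: 'd' ∈ FIRST(dA)
Entry: S -> dA


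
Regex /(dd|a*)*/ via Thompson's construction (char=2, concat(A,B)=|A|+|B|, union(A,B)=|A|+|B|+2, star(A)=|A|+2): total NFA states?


Syntax tree has 3 char leaf(s), 1 union(s), 2 star(s)
chars contribute 3×2 = 6; each union adds +2; each star adds +2
Total: 6 + 2 + 4 = 12 states


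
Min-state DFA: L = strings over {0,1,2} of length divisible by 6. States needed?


Track length mod 6: states 0..5, accept at 0
Minimal DFA: 6 states


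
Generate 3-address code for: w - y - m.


Break into single-operator statements:
t1 = w - y
t2 = t1 - m


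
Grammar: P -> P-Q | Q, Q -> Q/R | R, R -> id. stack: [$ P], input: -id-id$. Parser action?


shift '-' to continue P -> P-Q
Action: shift


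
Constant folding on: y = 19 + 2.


19 + 2 = 21 at compile time
Optimized: y = 21


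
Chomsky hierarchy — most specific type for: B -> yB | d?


Right-linear: every RHS is a terminal or a terminal followed by one nonterminal
Classification: Type 3 (Regular)


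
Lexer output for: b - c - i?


Scan left to right, longest-match per lexeme
Tokens: ID(b), OP(-), ID(c), OP(-), ID(i)


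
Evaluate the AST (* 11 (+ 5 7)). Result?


Evaluate inner: (+ 5 7) = 12
Evaluate root: (* 11 12) = 132
Result: 132


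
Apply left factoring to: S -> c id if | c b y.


Common prefix: 'c'
Factored: S -> c S', S' -> id if | b y


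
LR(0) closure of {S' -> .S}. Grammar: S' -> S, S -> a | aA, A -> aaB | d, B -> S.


Start: S' -> .S
For each item with dot before a nonterminal B, add B -> .γ for every B-production
Closure: [S' -> .S, S -> .a, S -> .aA]


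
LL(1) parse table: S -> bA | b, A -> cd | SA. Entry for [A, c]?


For [A, c]: 'c' ∈ FIRST(cd)
Entry: A -> cd


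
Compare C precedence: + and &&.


'+' is additive (level 9); '&&' is logical AND (level 2)
Higher level binds tighter
'+' has higher precedence than '&&'


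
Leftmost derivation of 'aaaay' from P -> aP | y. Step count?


Derivation: P => aP => aaP => aaaP => aaaaP => aaaay
Steps: 5


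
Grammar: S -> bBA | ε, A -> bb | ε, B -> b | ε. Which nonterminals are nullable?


A nonterminal is nullable iff some alternative derives ε (directly, or every symbol in it is nullable)
Nullable: {A, B, S}


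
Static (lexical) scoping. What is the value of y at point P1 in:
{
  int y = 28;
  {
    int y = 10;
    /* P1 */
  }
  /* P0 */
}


y declared in the same block as P1
y = 10


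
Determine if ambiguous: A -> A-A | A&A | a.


'a-a&a' has two parse trees (no precedence encoded between - and &)
Ambiguous


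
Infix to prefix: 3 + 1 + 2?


left-to-right (same/higher precedence on left): tree is (+ (+ 3 1) 2)
Prefix: + + 3 1 2


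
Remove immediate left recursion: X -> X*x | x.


Left-recursive alternatives: X*x; non-recursive: x
Introduce X': X -> xX', X' -> *xX' | ε


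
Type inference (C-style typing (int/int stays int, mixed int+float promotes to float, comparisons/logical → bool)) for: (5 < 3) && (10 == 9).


Operand types: bool && bool
Rule: logical operators take bool operands and yield bool
Result type: bool


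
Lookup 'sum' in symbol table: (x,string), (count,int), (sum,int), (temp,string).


Lookup 'sum' → type int


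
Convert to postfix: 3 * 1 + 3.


Left to right (same or higher precedence on left)
Postfix: 3 1 * 3 +


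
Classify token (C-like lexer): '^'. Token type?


Pattern: operator symbol
Type: OPERATOR


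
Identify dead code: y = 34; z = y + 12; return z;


y is read by z's definition; z is returned
No dead code


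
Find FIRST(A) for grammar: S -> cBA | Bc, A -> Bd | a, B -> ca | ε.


Per alternative of A: FIRST(Bd) = {c, d}; FIRST(a) = {a}
FIRST(A) = {a, c, d}


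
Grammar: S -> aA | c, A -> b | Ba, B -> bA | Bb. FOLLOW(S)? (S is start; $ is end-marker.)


$ ∈ FOLLOW(S). For each A -> αBβ: add FIRST(β)\{ε} to FOLLOW(B); if β nullable, add FOLLOW(A).
FOLLOW(S) = {$}


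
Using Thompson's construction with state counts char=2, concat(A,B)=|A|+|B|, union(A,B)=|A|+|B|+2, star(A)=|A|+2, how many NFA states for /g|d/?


Syntax tree has 2 char leaf(s), 1 union(s), 0 star(s)
chars contribute 2×2 = 4; each union adds +2; each star adds +2
Total: 4 + 2 + 0 = 6 states


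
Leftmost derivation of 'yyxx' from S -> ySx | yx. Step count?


Derivation: S => ySx => yyxx
Steps: 2


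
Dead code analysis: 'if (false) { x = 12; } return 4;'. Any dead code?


condition is constant false, so the whole block is unreachable
Dead: 'if (false) { x = 12; }'


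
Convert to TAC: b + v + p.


Break into single-operator statements:
t1 = b + v
t2 = t1 + p


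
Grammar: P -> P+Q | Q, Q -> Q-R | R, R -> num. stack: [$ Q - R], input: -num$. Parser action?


handle 'Q-R' on top
Action: reduce (Q -> Q-R)


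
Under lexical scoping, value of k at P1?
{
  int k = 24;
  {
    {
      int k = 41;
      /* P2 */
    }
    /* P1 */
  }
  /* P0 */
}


P1's block does not declare k; resolves to the enclosing declaration at depth 0
k = 24


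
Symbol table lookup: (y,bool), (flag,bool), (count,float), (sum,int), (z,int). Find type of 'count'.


Lookup 'count' → type float


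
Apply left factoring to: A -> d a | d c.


Common prefix: 'd'
Factored: A -> d A', A' -> a | c


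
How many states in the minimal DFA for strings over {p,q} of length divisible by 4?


Track length mod 4: states 0..3, accept at 0
Minimal DFA: 4 states


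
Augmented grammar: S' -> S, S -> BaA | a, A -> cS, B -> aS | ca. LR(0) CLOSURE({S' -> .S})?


Start: S' -> .S
For each item with dot before a nonterminal B, add B -> .γ for every B-production
Closure: [S' -> .S, S -> .BaA, S -> .a, B -> .aS, B -> .ca]


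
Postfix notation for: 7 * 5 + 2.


Left to right (same or higher precedence on left)
Postfix: 7 5 * 2 +


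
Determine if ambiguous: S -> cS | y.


right-linear, alternatives start with distinct terminals 'c' vs 'y': unique leftmost derivation
Unambiguous


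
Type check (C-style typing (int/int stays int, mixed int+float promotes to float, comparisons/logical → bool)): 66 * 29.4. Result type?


Operand types: int * float
Rule: mixed int/float promotes to float; int/int stays int
Result type: float


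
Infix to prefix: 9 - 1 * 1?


'*' binds tighter: tree is (- 9 (* 1 1))
Prefix: - 9 * 1 1


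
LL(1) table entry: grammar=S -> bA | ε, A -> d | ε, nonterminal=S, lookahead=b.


For [S, b]: 'b' ∈ FIRST(bA)
Entry: S -> bA


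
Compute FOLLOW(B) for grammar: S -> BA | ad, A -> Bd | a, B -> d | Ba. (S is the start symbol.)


$ ∈ FOLLOW(S). For each A -> αBβ: add FIRST(β)\{ε} to FOLLOW(B); if β nullable, add FOLLOW(A).
FOLLOW(B) = {a, d}


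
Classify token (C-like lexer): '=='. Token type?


Pattern: operator symbol
Type: OPERATOR


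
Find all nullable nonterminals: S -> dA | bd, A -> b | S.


A nonterminal is nullable iff some alternative derives ε (directly, or every symbol in it is nullable)
Nullable: {}


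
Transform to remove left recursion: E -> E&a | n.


Left-recursive alternatives: E&a; non-recursive: n
Introduce E': E -> nE', E' -> &aE' | ε


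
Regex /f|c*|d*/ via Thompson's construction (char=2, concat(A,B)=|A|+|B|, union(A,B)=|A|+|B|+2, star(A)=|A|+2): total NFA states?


Syntax tree has 3 char leaf(s), 2 union(s), 2 star(s)
chars contribute 3×2 = 6; each union adds +2; each star adds +2
Total: 6 + 4 + 4 = 14 states


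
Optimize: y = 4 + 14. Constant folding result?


4 + 14 = 18 at compile time
Optimized: y = 18


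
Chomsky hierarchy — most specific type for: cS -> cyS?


LHS has context (more than one symbol) and |LHS| ≤ |RHS|
Classification: Type 1 (Context-Sensitive)


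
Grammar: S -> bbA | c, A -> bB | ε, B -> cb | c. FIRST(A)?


Per alternative of A: FIRST(bB) = {b}; FIRST(ε) = {ε}
FIRST(A) = {b, ε}


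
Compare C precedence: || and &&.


'&&' is logical AND (level 2); '||' is logical OR (level 1)
Higher level binds tighter
'&&' has higher precedence than '||'


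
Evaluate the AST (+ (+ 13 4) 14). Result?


Evaluate inner: (+ 13 4) = 17
Evaluate root: (+ 17 14) = 31
Result: 31


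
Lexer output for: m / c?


Scan left to right, longest-match per lexeme
Tokens: ID(m), OP(/), ID(c)


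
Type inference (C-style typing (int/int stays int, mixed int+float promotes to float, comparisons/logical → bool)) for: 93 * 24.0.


Operand types: int * float
Rule: mixed int/float promotes to float; int/int stays int
Result type: float


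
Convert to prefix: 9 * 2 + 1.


left-to-right (same/higher precedence on left): tree is (+ (* 9 2) 1)
Prefix: + * 9 2 1


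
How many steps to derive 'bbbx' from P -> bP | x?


Derivation: P => bP => bbP => bbbP => bbbx
Steps: 4


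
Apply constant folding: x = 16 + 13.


16 + 13 = 29 at compile time
Optimized: x = 29


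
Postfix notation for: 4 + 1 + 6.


Left to right (same or higher precedence on left)
Postfix: 4 1 + 6 +


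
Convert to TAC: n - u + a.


Break into single-operator statements:
t1 = n - u
t2 = t1 + a


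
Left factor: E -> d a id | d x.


Common prefix: 'd'
Factored: E -> d E', E' -> a id | x


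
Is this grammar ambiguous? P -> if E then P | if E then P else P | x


dangling else: 'if E then if E then x else x' parses two ways
Ambiguous


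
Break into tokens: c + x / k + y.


Scan left to right, longest-match per lexeme
Tokens: ID(c), OP(+), ID(x), OP(/), ID(k), OP(+), ID(y)


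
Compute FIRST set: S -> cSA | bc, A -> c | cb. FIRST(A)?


Per alternative of A: FIRST(c) = {c}; FIRST(cb) = {c}
FIRST(A) = {c}


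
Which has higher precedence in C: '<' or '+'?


'+' is additive (level 9); '<' is relational (level 7)
Higher level binds tighter
'+' has higher precedence than '<'


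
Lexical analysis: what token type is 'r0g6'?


Pattern: letter/underscore followed by alphanumerics, not a keyword
Type: IDENTIFIER


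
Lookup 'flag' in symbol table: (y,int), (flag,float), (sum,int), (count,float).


Lookup 'flag' → type float


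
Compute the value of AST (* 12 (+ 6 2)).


Evaluate inner: (+ 6 2) = 8
Evaluate root: (* 12 8) = 96
Result: 96


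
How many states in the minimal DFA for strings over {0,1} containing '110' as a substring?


KMP-style automaton: 3 progress states + 1 absorbing accept = 4
Minimal DFA: 4 states


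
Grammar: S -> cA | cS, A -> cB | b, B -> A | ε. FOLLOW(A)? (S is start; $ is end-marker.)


$ ∈ FOLLOW(S). For each A -> αBβ: add FIRST(β)\{ε} to FOLLOW(B); if β nullable, add FOLLOW(A).
FOLLOW(A) = {$}


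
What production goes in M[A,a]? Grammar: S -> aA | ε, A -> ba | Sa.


For [A, a]: 'a' ∈ FIRST(Sa)
Entry: A -> Sa


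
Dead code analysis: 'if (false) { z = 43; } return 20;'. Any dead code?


condition is constant false, so the whole block is unreachable
Dead: 'if (false) { z = 43; }'


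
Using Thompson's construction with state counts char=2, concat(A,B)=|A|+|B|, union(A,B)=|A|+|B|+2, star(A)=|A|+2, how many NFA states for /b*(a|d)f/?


Syntax tree has 4 char leaf(s), 1 union(s), 1 star(s)
chars contribute 4×2 = 8; each union adds +2; each star adds +2
Total: 8 + 2 + 2 = 12 states


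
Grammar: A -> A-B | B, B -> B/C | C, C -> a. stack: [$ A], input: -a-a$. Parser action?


shift '-' to continue A -> A-B
Action: shift


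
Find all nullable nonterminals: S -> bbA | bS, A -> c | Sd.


A nonterminal is nullable iff some alternative derives ε (directly, or every symbol in it is nullable)
Nullable: {}


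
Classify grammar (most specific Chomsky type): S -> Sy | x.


Left-linear: every RHS is a terminal or one nonterminal followed by a terminal
Classification: Type 3 (Regular)


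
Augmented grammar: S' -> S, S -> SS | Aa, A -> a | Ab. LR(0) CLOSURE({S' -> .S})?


Start: S' -> .S
For each item with dot before a nonterminal B, add B -> .γ for every B-production
Closure: [S' -> .S, S -> .SS, S -> .Aa, A -> .a, A -> .Ab]


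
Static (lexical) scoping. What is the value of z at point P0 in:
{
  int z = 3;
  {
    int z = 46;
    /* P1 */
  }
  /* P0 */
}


z declared in the same block as P0
z = 3


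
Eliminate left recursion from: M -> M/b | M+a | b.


Left-recursive alternatives: M/b, M+a; non-recursive: b
Introduce M': M -> bM', M' -> /bM' | +aM' | ε


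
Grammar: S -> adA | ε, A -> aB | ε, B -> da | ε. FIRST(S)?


Per alternative of S: FIRST(adA) = {a}; FIRST(ε) = {ε}
FIRST(S) = {a, ε}


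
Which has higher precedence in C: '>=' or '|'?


'>=' is relational (level 7); '|' is bitwise OR (level 3)
Higher level binds tighter
'>=' has higher precedence than '|'


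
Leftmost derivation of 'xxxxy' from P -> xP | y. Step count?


Derivation: P => xP => xxP => xxxP => xxxxP => xxxxy
Steps: 5


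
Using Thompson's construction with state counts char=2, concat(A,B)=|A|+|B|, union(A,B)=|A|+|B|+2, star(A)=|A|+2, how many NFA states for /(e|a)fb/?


Syntax tree has 4 char leaf(s), 1 union(s), 0 star(s)
chars contribute 4×2 = 8; each union adds +2; each star adds +2
Total: 8 + 2 + 0 = 10 states


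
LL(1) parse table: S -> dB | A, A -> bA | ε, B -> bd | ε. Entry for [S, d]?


For [S, d]: 'd' ∈ FIRST(dB)
Entry: S -> dB


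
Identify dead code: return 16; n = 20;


statement follows a return and is unreachable
Dead: 'n = 20'


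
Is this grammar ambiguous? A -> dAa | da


balanced d^n…a^n: each string has a unique parse
Unambiguous


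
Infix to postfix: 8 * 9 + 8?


Left to right (same or higher precedence on left)
Postfix: 8 9 * 8 +


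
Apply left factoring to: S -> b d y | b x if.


Common prefix: 'b'
Factored: S -> b S', S' -> d y | x if


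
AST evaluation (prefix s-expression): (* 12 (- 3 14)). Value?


Evaluate inner: (- 3 14) = -11
Evaluate root: (* 12 -11) = -132
Result: -132


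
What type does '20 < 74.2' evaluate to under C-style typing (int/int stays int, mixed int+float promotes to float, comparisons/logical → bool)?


Operand types: int < float
Rule: comparison yields bool
Result type: bool


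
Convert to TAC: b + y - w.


Break into single-operator statements:
t1 = b + y
t2 = t1 - w


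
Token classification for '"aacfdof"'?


Pattern: double-quoted sequence
Type: STRING_LITERAL


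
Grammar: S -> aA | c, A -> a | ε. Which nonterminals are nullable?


A nonterminal is nullable iff some alternative derives ε (directly, or every symbol in it is nullable)
Nullable: {A}


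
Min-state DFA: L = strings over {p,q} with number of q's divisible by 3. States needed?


Track (count of q) mod 3: states 0..2, accept at 0
Minimal DFA: 3 states


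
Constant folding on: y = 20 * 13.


20 * 13 = 260 at compile time
Optimized: y = 260


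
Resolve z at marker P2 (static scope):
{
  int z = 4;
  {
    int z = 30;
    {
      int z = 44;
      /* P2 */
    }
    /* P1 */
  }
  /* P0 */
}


z declared in the same block as P2
z = 44


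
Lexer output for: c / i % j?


Scan left to right, longest-match per lexeme
Tokens: ID(c), OP(/), ID(i), OP(%), ID(j)


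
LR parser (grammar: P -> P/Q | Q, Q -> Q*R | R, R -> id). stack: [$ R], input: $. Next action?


'R' (not preceded by Q*) is the handle for Q -> R
Action: reduce (Q -> R)


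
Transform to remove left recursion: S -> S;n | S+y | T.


Left-recursive alternatives: S;n, S+y; non-recursive: T
Introduce S': S -> TS', S' -> ;nS' | +yS' | ε


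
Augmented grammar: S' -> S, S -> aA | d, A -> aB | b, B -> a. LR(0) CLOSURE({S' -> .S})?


Start: S' -> .S
For each item with dot before a nonterminal B, add B -> .γ for every B-production
Closure: [S' -> .S, S -> .aA, S -> .d]


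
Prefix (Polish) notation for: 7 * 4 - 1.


left-to-right (same/higher precedence on left): tree is (- (* 7 4) 1)
Prefix: - * 7 4 1


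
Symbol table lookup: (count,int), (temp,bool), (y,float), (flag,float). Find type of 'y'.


Lookup 'y' → type float


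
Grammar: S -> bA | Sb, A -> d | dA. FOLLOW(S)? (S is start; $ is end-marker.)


$ ∈ FOLLOW(S). For each A -> αBβ: add FIRST(β)\{ε} to FOLLOW(B); if β nullable, add FOLLOW(A).
FOLLOW(S) = {$, b}


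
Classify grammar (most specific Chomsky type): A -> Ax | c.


Left-linear: every RHS is a terminal or one nonterminal followed by a terminal
Classification: Type 3 (Regular)


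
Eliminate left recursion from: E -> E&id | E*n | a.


Left-recursive alternatives: E&id, E*n; non-recursive: a
Introduce E': E -> aE', E' -> &idE' | *nE' | ε


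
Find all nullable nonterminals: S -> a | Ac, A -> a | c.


A nonterminal is nullable iff some alternative derives ε (directly, or every symbol in it is nullable)
Nullable: {}


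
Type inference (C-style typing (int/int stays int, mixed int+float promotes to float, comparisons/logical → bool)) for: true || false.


Operand types: bool || bool
Rule: logical operators take bool operands and yield bool
Result type: bool


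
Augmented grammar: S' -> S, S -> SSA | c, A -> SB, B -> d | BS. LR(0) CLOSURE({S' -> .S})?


Start: S' -> .S
For each item with dot before a nonterminal B, add B -> .γ for every B-production
Closure: [S' -> .S, S -> .SSA, S -> .c]


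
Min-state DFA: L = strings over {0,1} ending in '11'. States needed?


Track the longest suffix of input matching a prefix of '11': 3 classes (prefixes of length 0..2)
Minimal DFA: 3 states


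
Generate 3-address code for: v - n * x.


Break into single-operator statements:
t1 = n * x
t2 = v - t1


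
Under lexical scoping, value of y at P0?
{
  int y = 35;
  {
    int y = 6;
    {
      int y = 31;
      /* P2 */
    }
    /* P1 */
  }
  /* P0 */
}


y declared in the same block as P0
y = 35


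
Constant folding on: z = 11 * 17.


11 * 17 = 187 at compile time
Optimized: z = 187


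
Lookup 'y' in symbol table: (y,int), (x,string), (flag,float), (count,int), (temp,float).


Lookup 'y' → type int


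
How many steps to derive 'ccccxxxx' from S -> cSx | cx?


Derivation: S => cSx => ccSxx => cccSxxx => ccccxxxx
Steps: 4


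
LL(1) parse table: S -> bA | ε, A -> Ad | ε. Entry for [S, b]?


For [S, b]: 'b' ∈ FIRST(bA)
Entry: S -> bA


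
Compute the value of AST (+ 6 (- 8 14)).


Evaluate inner: (- 8 14) = -6
Evaluate root: (+ 6 -6) = 0
Result: 0


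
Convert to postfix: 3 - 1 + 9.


Left to right (same or higher precedence on left)
Postfix: 3 1 - 9 +


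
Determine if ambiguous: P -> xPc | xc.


balanced x^n…c^n: each string has a unique parse
Unambiguous
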